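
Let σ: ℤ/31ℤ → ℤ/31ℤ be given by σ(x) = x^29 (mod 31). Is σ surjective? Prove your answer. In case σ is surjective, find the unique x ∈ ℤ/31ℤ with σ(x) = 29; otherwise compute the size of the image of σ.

15

Since 31 is prime, the nonzero elements of ℤ/31ℤ form a cyclic group of order 30.
As gcd(29, 30) = 1, raising to the 29th power is a bijection on this group: if s^29 ≡ t^29 then (st^{−1})^29 = 1, and the only element of order dividing gcd(29, 30) = 1 is 1, so s = t.
With σ(0) = 0 this makes σ injective on all of ℤ/31ℤ, hence bijective (finite equal-size domain and codomain). In particular σ is surjective.
Since σ is surjective, we find the preimage of 29. The inverse of x ↦ x^29 on (ℤ/31ℤ)^× is x ↦ x^29, because 29·29 = 841 = 28·30 + 1 ≡ 1 (mod 30) and x^{30} = 1 for x ≠ 0 (Fermat). So σ⁻¹(29) = 29^29 mod 31.
Repeated squaring mod 31: 29^1 ≡ 29, 29^2 ≡ 29² = 841 ≡ 4, 29^4 ≡ 4² = 16, 29^8 ≡ 16² = 256 ≡ 8, 29^16 ≡ 8² = 64 ≡ 2. Since 29 = 16 + 8 + 4 + 1, 29^29 ≡ 2·8·16·29: 2·8 = 16, then 16·16 = 256 ≡ 8, then 8·29 = 232 ≡ 15. So 29^29 ≡ 15 (mod 31).
Hence σ⁻¹(29) = 15.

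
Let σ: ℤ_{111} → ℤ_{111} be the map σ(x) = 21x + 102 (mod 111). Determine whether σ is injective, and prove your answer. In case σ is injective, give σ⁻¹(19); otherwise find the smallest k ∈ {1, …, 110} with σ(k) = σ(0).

37

By definition, injectivity means: for all s, t in the domain, σ(s) = σ(t) implies s = t.
We have gcd(21, 111) = 3 > 1. Taking s = 0 and t = 37: σ(0) = 102 and σ(37) = 21·37 + 102 = 879 ≡ 102 (mod 111).
So σ(0) = σ(37) while 0 ≠ 37, thus σ is not injective.
Since σ is not injective, we find the least positive k with σ(k) = σ(0): this means 21k ≡ 0 (mod 111), i.e. 111 ∣ 21k. Since gcd(21, 111) = 3, dividing through by 3 this holds exactly when 37 ∣ 7k, and as gcd(7, 37) = 1, exactly when 37 ∣ k.
The smallest positive such k is 37.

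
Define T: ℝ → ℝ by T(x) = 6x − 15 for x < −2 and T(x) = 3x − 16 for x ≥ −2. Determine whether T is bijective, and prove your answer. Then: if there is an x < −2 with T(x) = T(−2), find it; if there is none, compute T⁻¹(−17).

-1/3

Both pieces are strictly increasing (slopes 6 and 3), so each is injective on its own interval.
The left piece maps (−∞, −2) onto (−∞, −27); the right piece maps [−2, ∞) onto [−22, ∞).
The images leave a gap (−27 has no preimage), so T is not surjective, hence not bijective.
Because the two images are disjoint, no x < −2 has T(x) = T(−2), so we compute T⁻¹(−17): −17 lies in [−22, ∞), so solve 3x − 16 = −17: x = (−17 + 16)/3 = −1/3.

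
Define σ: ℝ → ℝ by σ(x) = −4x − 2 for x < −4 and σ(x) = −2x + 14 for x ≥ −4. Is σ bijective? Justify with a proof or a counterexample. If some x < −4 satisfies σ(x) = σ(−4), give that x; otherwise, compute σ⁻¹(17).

-6

Both pieces are strictly decreasing (slopes −4 and −2), so each is injective on its own interval.
The left piece maps (−∞, −4) onto (14, ∞); the right piece maps [−4, ∞) onto (−∞, 22].
These images overlap. In particular σ(−4) = 22 (right piece), and solving −4x − 2 = 22 on the left piece gives x = −6 < −4.
So σ(−6) = σ(−4) with −6 ≠ −4, and σ is not injective, hence not bijective. This x = −6 is the requested value below −4.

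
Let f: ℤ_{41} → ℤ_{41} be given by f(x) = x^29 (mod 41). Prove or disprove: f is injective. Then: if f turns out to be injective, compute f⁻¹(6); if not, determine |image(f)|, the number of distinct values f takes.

Since 41 is prime, the nonzero elements of ℤ_{41} form a cyclic group of order 40.
As gcd(29, 40) = 1, raising to the 29th power is a bijection on this group: if x_1^29 ≡ x_2^29 then (x_1x_2^{−1})^29 = 1, and the only element of order dividing gcd(29, 40) = 1 is 1, so x_1 = x_2.
With f(0) = 0 this makes f injective on all of ℤ_{41}, hence bijective (finite equal-size domain and codomain). In particular f is injective.
Since f is injective, we find the preimage of 6. The inverse of x ↦ x^29 on (ℤ_{41})^× is x ↦ x^29, because 29·29 = 841 = 21·40 + 1 ≡ 1 (mod 40) and x^{40} = 1 for x ≠ 0 (Fermat). So f⁻¹(6) = 6^29 mod 41.
Repeated squaring mod 41: 6^1 ≡ 6, 6^2 ≡ 6² = 36, 6^4 ≡ 36² = 1296 ≡ 25, 6^8 ≡ 25² = 625 ≡ 10, 6^16 ≡ 10² = 100 ≡ 18. Since 29 = 16 + 8 + 4 + 1, 6^29 ≡ 18·10·25·6: 18·10 = 180 ≡ 16, then 16·25 = 400 ≡ 31, then 31·6 = 186 ≡ 22. So 6^29 ≡ 22 (mod 41).
Hence f⁻¹(6) = 22.

22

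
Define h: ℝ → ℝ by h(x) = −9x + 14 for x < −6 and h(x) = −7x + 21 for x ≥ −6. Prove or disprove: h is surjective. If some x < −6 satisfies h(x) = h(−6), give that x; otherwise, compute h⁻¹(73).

-59/9

Both pieces are strictly decreasing (slopes −9 and −7), so each is injective on its own interval.
The left piece maps (−∞, −6) onto (68, ∞); the right piece maps [−6, ∞) onto (−∞, 63].
The union (68, ∞) ∪ (−∞, 63] omits the interval between 68 and 63; in particular 68 has no preimage. So h is not surjective.
Because the two images are disjoint, no x < −6 has h(x) = h(−6), so we compute h⁻¹(73): 73 lies in (68, ∞), so solve −9x + 14 = 73: x = (73 − 14)/(−9) = −59/9.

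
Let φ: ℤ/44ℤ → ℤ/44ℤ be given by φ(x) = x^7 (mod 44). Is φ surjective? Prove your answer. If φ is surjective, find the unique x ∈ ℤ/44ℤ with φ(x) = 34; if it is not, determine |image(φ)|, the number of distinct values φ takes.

33

φ(0) = 0^7 = 0.
φ(22): Repeated squaring mod 44: 22^1 ≡ 22, 22^2 ≡ 22² = 484 ≡ 0, 22^4 ≡ 0² = 0. Since 7 = 4 + 2 + 1, 22^7 ≡ 0·0·22: 0·0 = 0, then 0·22 = 0. So 22^7 ≡ 0 (mod 44).
So φ(0) = φ(22) = 0 while 0 ≠ 22, thus φ is not injective.
A non-injective map from the 44-element set ℤ/44ℤ to itself takes at most 43 distinct values, so it cannot be surjective. Therefore φ is not surjective.
Since φ is not surjective, we determine |image(φ)|. Computing x^7 mod 44 for each x (by repeated squaring, reducing mod 44 at every step), the values φ(0), φ(1), …, φ(43) are: 0, 1, 40, 31, 16, 25, 8, 39, 24, 37, 32, 11, 12, 29, 20, 27, 36, 41, 28, 35, 4, 21, 0, 23, 40, 9, 16, 3, 8, 17, 24, 15, 32, 33, 12, 7, 20, 5, 36, 19, 28, 13, 4, 43.
The distinct values are {0, 1, 3, 4, 5, 7, 8, 9, 11, 12, 13, 15, 16, 17, 19, 20, 21, 23, 24, 25, 27, 28, 29, 31, 32, 33, 35, 36, 37, 39, 40, 41, 43}; there are 33 of them.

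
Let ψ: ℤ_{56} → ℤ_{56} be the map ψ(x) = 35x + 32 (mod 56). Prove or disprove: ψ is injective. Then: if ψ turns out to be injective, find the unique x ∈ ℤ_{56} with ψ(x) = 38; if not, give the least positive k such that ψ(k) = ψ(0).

We have gcd(35, 56) = 7 > 1. Taking x_1 = 0 and x_2 = 8: ψ(0) = 32 and ψ(8) = 35·8 + 32 = 312 ≡ 32 (mod 56).
So ψ(0) = ψ(8) while 0 ≠ 8, thus ψ is not injective.
Since ψ is not injective, we find the least positive k with ψ(k) = ψ(0): this means 35k ≡ 0 (mod 56), i.e. 56 ∣ 35k. Since gcd(35, 56) = 7, dividing through by 7 this holds exactly when 8 ∣ 5k, and as gcd(5, 8) = 1, exactly when 8 ∣ k.
The smallest positive such k is 8.

8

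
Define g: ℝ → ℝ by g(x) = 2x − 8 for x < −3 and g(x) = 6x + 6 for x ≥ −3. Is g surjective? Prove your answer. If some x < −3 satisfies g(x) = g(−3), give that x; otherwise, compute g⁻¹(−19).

Both pieces are strictly increasing (slopes 2 and 6), so each is injective on its own interval.
The left piece maps (−∞, −3) onto (−∞, −14); the right piece maps [−3, ∞) onto [−12, ∞).
The union (−∞, −14) ∪ [−12, ∞) omits the interval between −14 and −12; in particular −14 has no preimage. So g is not surjective.
Because the two images are disjoint, no x < −3 has g(x) = g(−3), so we compute g⁻¹(−19): −19 lies in (−∞, −14), so solve 2x − 8 = −19: x = (−19 + 8)/2 = −11/2.

-11/2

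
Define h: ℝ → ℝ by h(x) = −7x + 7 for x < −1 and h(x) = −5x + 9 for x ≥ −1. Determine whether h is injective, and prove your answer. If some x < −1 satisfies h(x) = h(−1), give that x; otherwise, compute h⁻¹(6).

3/5

Both pieces are strictly decreasing (slopes −7 and −5), so each is injective on its own interval.
The left piece maps (−∞, −1) onto (14, ∞); the right piece maps [−1, ∞) onto (−∞, 14].
These images are disjoint, so no value is attained by both pieces. Hence h is injective.
Because the two images are disjoint, no x < −1 has h(x) = h(−1), so we compute h⁻¹(6): 6 lies in (−∞, 14], so solve −5x + 9 = 6: x = (6 − 9)/(−5) = 3/5.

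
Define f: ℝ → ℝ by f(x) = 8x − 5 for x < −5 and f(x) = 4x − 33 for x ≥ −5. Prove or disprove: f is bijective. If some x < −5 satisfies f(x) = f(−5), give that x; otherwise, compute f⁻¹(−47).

Both pieces are strictly increasing (slopes 8 and 4), so each is injective on its own interval.
The left piece maps (−∞, −5) onto (−∞, −45); the right piece maps [−5, ∞) onto [−53, ∞).
These images overlap. In particular f(−5) = −53 (right piece), and solving 8x − 5 = −53 on the left piece gives x = −6 < −5.
So f(−6) = f(−5) with −6 ≠ −5, and f is not injective, hence not bijective. This x = −6 is the requested value below −5.

-6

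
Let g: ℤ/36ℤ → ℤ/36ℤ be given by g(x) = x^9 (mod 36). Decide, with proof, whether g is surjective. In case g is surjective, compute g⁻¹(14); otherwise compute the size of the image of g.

9

g(0) = 0^9 = 0.
g(6): Repeated squaring mod 36: 6^1 ≡ 6, 6^2 ≡ 6² = 36 ≡ 0, 6^4 ≡ 0² = 0, 6^8 ≡ 0² = 0. Since 9 = 8 + 1, 6^9 ≡ 0·6: 0·6 = 0. So 6^9 ≡ 0 (mod 36).
So g(0) = g(6) = 0 while 0 ≠ 6, so g is not injective.
A non-injective map from the 36-element set ℤ/36ℤ to itself takes at most 35 distinct values, so it cannot be surjective. Therefore g is not surjective.
Since g is not surjective, we determine |image(g)|. Computing x^9 mod 36 for each x (by repeated squaring, reducing mod 36 at every step), the values g(0), g(1), …, g(35) are: 0, 1, 8, 27, 28, 17, 0, 19, 8, 9, 28, 35, 0, 1, 8, 27, 28, 17, 0, 19, 8, 9, 28, 35, 0, 1, 8, 27, 28, 17, 0, 19, 8, 9, 28, 35.
The distinct values are {0, 1, 8, 9, 17, 19, 27, 28, 35}; there are 9 of them.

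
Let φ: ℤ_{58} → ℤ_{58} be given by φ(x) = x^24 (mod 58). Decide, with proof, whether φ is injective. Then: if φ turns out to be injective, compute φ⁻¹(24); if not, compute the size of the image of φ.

16

φ(3): Repeated squaring mod 58: 3^1 ≡ 3, 3^2 ≡ 3² = 9, 3^4 ≡ 9² = 81 ≡ 23, 3^8 ≡ 23² = 529 ≡ 7, 3^16 ≡ 7² = 49. Since 24 = 16 + 8, 3^24 ≡ 49·7: 49·7 = 343 ≡ 53. So 3^24 ≡ 53 (mod 58).
φ(7): Repeated squaring mod 58: 7^1 ≡ 7, 7^2 ≡ 7² = 49, 7^4 ≡ 49² = 2401 ≡ 23, 7^8 ≡ 23² = 529 ≡ 7, 7^16 ≡ 7² = 49. Since 24 = 16 + 8, 7^24 ≡ 49·7: 49·7 = 343 ≡ 53. So 7^24 ≡ 53 (mod 58).
So φ(3) = φ(7) = 53 while 3 ≠ 7, therefore φ is not injective.
Since φ is not injective, we determine |image(φ)|. Computing x^24 mod 58 for each x (by repeated squaring, reducing mod 58 at every step), the values φ(0), φ(1), …, φ(57) are: 0, 1, 20, 53, 52, 49, 16, 53, 54, 25, 52, 7, 30, 7, 16, 45, 36, 1, 36, 23, 54, 25, 24, 45, 20, 23, 24, 49, 30, 29, 30, 49, 24, 23, 20, 45, 24, 25, 54, 23, 36, 1, 36, 45, 16, 7, 30, 7, 52, 25, 54, 53, 16, 49, 52, 53, 20, 1.
The distinct values are {0, 1, 7, 16, 20, 23, 24, 25, 29, 30, 36, 45, 49, 52, 53, 54}; there are 16 of them.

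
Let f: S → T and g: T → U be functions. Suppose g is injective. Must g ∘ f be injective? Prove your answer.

not injective

No. Take S = {1, 2}, T = U = {1, 2, 3, 4}, f(1) = f(2) = 1, and g = identity (injective).
Then (g ∘ f)(1) = (g ∘ f)(2) = 1 with 1 ≠ 2, so g ∘ f is not injective.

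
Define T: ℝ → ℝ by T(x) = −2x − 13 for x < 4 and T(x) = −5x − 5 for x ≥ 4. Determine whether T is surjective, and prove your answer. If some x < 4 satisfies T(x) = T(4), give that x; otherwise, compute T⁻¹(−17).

2

Both pieces are strictly decreasing (slopes −2 and −5), so each is injective on its own interval.
The left piece maps (−∞, 4) onto (−21, ∞); the right piece maps [4, ∞) onto (−∞, −25].
The union (−21, ∞) ∪ (−∞, −25] omits the interval between −21 and −25; in particular −21 has no preimage. So T is not surjective.
Because the two images are disjoint, no x < 4 has T(x) = T(4), so we compute T⁻¹(−17): −17 lies in (−21, ∞), so solve −2x − 13 = −17: x = (−17 + 13)/(−2) = 2.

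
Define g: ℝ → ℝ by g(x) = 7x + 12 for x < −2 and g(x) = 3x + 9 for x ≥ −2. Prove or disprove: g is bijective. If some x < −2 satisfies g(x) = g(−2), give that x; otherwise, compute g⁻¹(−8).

Both pieces are strictly increasing (slopes 7 and 3), so each is injective on its own interval.
The left piece maps (−∞, −2) onto (−∞, −2); the right piece maps [−2, ∞) onto [3, ∞).
The images leave a gap (−2 has no preimage), so g is not surjective, hence not bijective.
Because the two images are disjoint, no x < −2 has g(x) = g(−2), so we compute g⁻¹(−8): −8 lies in (−∞, −2), so solve 7x + 12 = −8: x = (−8 − 12)/7 = −20/7.

-20/7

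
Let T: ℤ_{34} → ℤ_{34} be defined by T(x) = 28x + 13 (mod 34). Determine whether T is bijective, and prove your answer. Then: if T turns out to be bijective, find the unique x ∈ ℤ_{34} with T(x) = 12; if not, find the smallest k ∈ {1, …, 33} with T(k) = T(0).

17

Recall: T is injective if T(x_1) = T(x_2) implies x_1 = x_2.
We have gcd(28, 34) = 2 > 1. Taking x_1 = 0 and x_2 = 17: T(0) = 13 and T(17) = 28·17 + 13 = 489 ≡ 13 (mod 34).
So T(0) = T(17) while 0 ≠ 17, therefore T is not injective, hence not bijective.
Since T is not bijective, we find the least positive k with T(k) = T(0): this means 28k ≡ 0 (mod 34), i.e. 34 ∣ 28k. Since gcd(28, 34) = 2, dividing through by 2 this holds exactly when 17 ∣ 14k, and as gcd(14, 17) = 1, exactly when 17 ∣ k.
The smallest positive such k is 17.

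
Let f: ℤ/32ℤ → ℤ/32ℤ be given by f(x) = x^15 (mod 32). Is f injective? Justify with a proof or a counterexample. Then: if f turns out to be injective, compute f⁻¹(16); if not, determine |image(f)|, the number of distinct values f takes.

17

f(0) = 0^15 = 0.
f(2): Repeated squaring mod 32: 2^1 ≡ 2, 2^2 ≡ 2² = 4, 2^4 ≡ 4² = 16, 2^8 ≡ 16² = 256 ≡ 0. Since 15 = 8 + 4 + 2 + 1, 2^15 ≡ 0·16·4·2: 0·16 = 0, then 0·4 = 0, then 0·2 = 0. So 2^15 ≡ 0 (mod 32).
So f(0) = f(2) = 0 while 0 ≠ 2, so f is not injective.
Since f is not injective, we determine |image(f)|. Computing x^15 mod 32 for each x (by repeated squaring, reducing mod 32 at every step), the values f(0), f(1), …, f(31) are: 0, 1, 0, 11, 0, 13, 0, 23, 0, 25, 0, 3, 0, 5, 0, 15, 0, 17, 0, 27, 0, 29, 0, 7, 0, 9, 0, 19, 0, 21, 0, 31.
The distinct values are {0, 1, 3, 5, 7, 9, 11, 13, 15, 17, 19, 21, 23, 25, 27, 29, 31}; there are 17 of them.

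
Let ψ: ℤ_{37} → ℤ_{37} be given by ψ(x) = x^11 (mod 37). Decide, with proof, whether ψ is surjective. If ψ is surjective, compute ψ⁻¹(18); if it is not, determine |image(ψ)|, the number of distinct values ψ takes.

Since 37 is prime, the nonzero elements of ℤ_{37} form a cyclic group of order 36.
As gcd(11, 36) = 1, raising to the 11th power is a bijection on this group: if s^11 ≡ t^11 then (st^{−1})^11 = 1, and the only element of order dividing gcd(11, 36) = 1 is 1, so s = t.
With ψ(0) = 0 this makes ψ injective on all of ℤ_{37}, hence bijective (finite equal-size domain and codomain). In particular ψ is surjective.
Since ψ is surjective, we find the preimage of 18. The inverse of x ↦ x^11 on (ℤ_{37})^× is x ↦ x^23, because 11·23 = 253 = 7·36 + 1 ≡ 1 (mod 36) and x^{36} = 1 for x ≠ 0 (Fermat). So ψ⁻¹(18) = 18^23 mod 37.
Repeated squaring mod 37: 18^1 ≡ 18, 18^2 ≡ 18² = 324 ≡ 28, 18^4 ≡ 28² = 784 ≡ 7, 18^8 ≡ 7² = 49 ≡ 12, 18^16 ≡ 12² = 144 ≡ 33. Since 23 = 16 + 4 + 2 + 1, 18^23 ≡ 33·7·28·18: 33·7 = 231 ≡ 9, then 9·28 = 252 ≡ 30, then 30·18 = 540 ≡ 22. So 18^23 ≡ 22 (mod 37).
Hence ψ⁻¹(18) = 22.

22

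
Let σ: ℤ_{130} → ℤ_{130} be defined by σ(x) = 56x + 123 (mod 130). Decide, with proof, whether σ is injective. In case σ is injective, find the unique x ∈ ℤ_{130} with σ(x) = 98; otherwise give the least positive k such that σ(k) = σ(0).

65

Recall that σ is injective if σ(u) = σ(v) implies u = v.
We have gcd(56, 130) = 2 > 1. Taking u = 0 and v = 65: σ(0) = 123 and σ(65) = 56·65 + 123 = 3763 ≡ 123 (mod 130).
So σ(0) = σ(65) while 0 ≠ 65, therefore σ is not injective.
Since σ is not injective, we find the least positive k with σ(k) = σ(0): this means 56k ≡ 0 (mod 130), i.e. 130 ∣ 56k. Since gcd(56, 130) = 2, dividing through by 2 this holds exactly when 65 ∣ 28k, and as gcd(28, 65) = 1, exactly when 65 ∣ k.
The smallest positive such k is 65.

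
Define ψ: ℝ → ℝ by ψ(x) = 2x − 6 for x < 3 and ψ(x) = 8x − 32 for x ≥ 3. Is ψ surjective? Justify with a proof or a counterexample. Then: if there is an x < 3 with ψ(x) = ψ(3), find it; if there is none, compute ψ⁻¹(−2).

Both pieces are strictly increasing (slopes 2 and 8), so each is injective on its own interval.
The left piece maps (−∞, 3) onto (−∞, 0); the right piece maps [3, ∞) onto [−8, ∞).
The union (−∞, 0) ∪ [−8, ∞) covers ℝ, so ψ is surjective.
For the follow-up: the images overlap, so an x < 3 with ψ(x) = ψ(3) exists. ψ(3) = −8; solving 2x − 6 = −8 for x < 3 gives x = (−8 + 6)/2 = −1.

-1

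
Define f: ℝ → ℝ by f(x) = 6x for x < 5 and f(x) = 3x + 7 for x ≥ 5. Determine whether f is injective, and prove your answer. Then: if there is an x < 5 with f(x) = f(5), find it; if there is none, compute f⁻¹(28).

11/3

Both pieces are strictly increasing (slopes 6 and 3), so each is injective on its own interval.
The left piece maps (−∞, 5) onto (−∞, 30); the right piece maps [5, ∞) onto [22, ∞).
These images overlap. In particular f(5) = 22 (right piece), and solving 6x = 22 on the left piece gives x = 11/3 < 5.
So f(11/3) = f(5) with 11/3 ≠ 5, and f is not injective. This x = 11/3 is the requested value below 5.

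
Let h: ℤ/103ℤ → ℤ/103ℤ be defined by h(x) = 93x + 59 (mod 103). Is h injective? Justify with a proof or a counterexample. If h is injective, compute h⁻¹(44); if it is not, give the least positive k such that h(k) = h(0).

53

Suppose h(s) = h(t) in ℤ/103ℤ. Then 93s + 59 ≡ 93t + 59 (mod 103), therefore 93(s − t) ≡ 0 (mod 103).
Since gcd(93, 103) = 1, 93 is invertible modulo 103, therefore s − t ≡ 0 (mod 103), i.e. s = t.
So h is injective.
We now compute 93⁻¹ mod 103 explicitly. Euclid's algorithm: 103 = 1·93 + 10, 93 = 9·10 + 3, 10 = 3·3 + 1; back-substituting gives 1 = 72·93 − 65·103, so 93⁻¹ ≡ 72 (mod 103).
Since h is injective, we compute h⁻¹(44): solve 93x + 59 ≡ 44 (mod 103), i.e. 93x ≡ 88 (mod 103).
Multiplying by 93⁻¹ = 72 gives x ≡ 72·88 = 6336 = 61·103 + 53 ≡ 53 (mod 103).
Check: h(53) = 93·53 + 59 = 4988 = 48·103 + 44 ≡ 44 (mod 103).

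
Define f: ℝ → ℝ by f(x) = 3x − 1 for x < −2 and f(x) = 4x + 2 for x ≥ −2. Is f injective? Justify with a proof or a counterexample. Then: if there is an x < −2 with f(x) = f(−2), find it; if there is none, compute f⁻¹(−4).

Both pieces are strictly increasing (slopes 3 and 4), so each is injective on its own interval.
The left piece maps (−∞, −2) onto (−∞, −7); the right piece maps [−2, ∞) onto [−6, ∞).
These images are disjoint, so no value is attained by both pieces. Hence f is injective.
Because the two images are disjoint, no x < −2 has f(x) = f(−2), so we compute f⁻¹(−4): −4 lies in [−6, ∞), so solve 4x + 2 = −4: x = (−4 − 2)/4 = −3/2.

-3/2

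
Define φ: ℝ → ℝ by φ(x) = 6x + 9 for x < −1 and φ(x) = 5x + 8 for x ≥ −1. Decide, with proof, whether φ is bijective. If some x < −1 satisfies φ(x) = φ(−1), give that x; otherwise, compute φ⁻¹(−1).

-5/3

Both pieces are strictly increasing (slopes 6 and 5), so each is injective on its own interval.
The left piece maps (−∞, −1) onto (−∞, 3); the right piece maps [−1, ∞) onto [3, ∞).
Since 3 = 3, the images partition ℝ: φ is injective and surjective, hence bijective.
Because the two images are disjoint, no x < −1 has φ(x) = φ(−1), so we compute φ⁻¹(−1): −1 lies in (−∞, 3), so solve 6x + 9 = −1: x = (−1 − 9)/6 = −5/3.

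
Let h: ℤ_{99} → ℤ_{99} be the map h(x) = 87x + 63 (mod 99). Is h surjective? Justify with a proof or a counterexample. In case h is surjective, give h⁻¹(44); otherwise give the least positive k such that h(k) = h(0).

Since gcd(87, 99) = 3, we have 87x ≡ 0 (mod 3) for all x, so h(x) ≡ 0 (mod 3).
But 1 ≢ 0 (mod 3), so 1 ∈ ℤ_{99} has no preimage. Thus h is not surjective.
Since h is not surjective, we find the least positive k with h(k) = h(0): this means 87k ≡ 0 (mod 99), i.e. 99 ∣ 87k. Since gcd(87, 99) = 3, dividing through by 3 this holds exactly when 33 ∣ 29k, and as gcd(29, 33) = 1, exactly when 33 ∣ k.
The smallest positive such k is 33.

33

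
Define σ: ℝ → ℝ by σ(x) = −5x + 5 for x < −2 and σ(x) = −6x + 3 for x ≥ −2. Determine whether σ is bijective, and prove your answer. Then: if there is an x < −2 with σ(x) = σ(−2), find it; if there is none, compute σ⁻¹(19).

Both pieces are strictly decreasing (slopes −5 and −6), so each is injective on its own interval.
The left piece maps (−∞, −2) onto (15, ∞); the right piece maps [−2, ∞) onto (−∞, 15].
Since 15 = 15, the images partition ℝ: σ is injective and surjective, hence bijective.
Because the two images are disjoint, no x < −2 has σ(x) = σ(−2), so we compute σ⁻¹(19): 19 lies in (15, ∞), so solve −5x + 5 = 19: x = (19 − 5)/(−5) = −14/5.

-14/5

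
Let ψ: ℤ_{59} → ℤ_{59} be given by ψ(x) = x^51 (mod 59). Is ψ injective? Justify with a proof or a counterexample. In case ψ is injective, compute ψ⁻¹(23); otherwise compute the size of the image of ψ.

55

Since 59 is prime, the nonzero elements of ℤ_{59} form a cyclic group of order 58.
As gcd(51, 58) = 1, raising to the 51st power is a bijection on this group: if a^51 ≡ b^51 then (ab^{−1})^51 = 1, and the only element of order dividing gcd(51, 58) = 1 is 1, so a = b.
With ψ(0) = 0 this makes ψ injective on all of ℤ_{59}, hence bijective (finite equal-size domain and codomain). In particular ψ is injective.
Since ψ is injective, we find the preimage of 23. The inverse of x ↦ x^51 on (ℤ_{59})^× is x ↦ x^33, because 51·33 = 1683 = 29·58 + 1 ≡ 1 (mod 58) and x^{58} = 1 for x ≠ 0 (Fermat). So ψ⁻¹(23) = 23^33 mod 59.
Repeated squaring mod 59: 23^1 ≡ 23, 23^2 ≡ 23² = 529 ≡ 57, 23^4 ≡ 57² = 3249 ≡ 4, 23^8 ≡ 4² = 16, 23^16 ≡ 16² = 256 ≡ 20, 23^32 ≡ 20² = 400 ≡ 46. Since 33 = 32 + 1, 23^33 ≡ 46·23: 46·23 = 1058 ≡ 55. So 23^33 ≡ 55 (mod 59).
Hence ψ⁻¹(23) = 55.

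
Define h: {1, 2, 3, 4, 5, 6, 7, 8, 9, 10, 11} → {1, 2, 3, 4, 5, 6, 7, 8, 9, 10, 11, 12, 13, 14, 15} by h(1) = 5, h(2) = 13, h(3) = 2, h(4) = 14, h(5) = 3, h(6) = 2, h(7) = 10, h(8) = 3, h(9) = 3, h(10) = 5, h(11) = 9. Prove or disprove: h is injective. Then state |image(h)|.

h(3) = 2 = h(6) with 3 ≠ 6, so h is not injective.
The image of h is {2, 3, 5, 9, 10, 13, 14}, which has 7 elements.

7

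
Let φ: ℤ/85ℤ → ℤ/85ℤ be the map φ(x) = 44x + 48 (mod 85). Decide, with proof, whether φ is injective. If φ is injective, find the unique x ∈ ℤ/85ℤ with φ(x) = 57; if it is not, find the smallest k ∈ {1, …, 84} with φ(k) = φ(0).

By definition, injectivity means: for all s, t in the domain, φ(s) = φ(t) implies s = t.
If φ(s) = φ(t), then 44s ≡ 44t (mod 85). Because gcd(44, 85) = 1, we may cancel 44 to get s ≡ t (mod 85).
Thus φ is injective.
We now compute 44⁻¹ mod 85 explicitly. Euclid's algorithm: 85 = 1·44 + 41, 44 = 1·41 + 3, 41 = 13·3 + 2, 3 = 1·2 + 1; back-substituting gives 1 = 29·44 − 15·85, so 44⁻¹ ≡ 29 (mod 85).
Since φ is injective, we find φ⁻¹(57): we need 44x ≡ 57 − 48 ≡ 9 (mod 85). Using 44⁻¹ = 29: x ≡ 29·9 = 261 = 3·85 + 6, so x = 6.
Check: φ(6) = 44·6 + 48 = 312 = 3·85 + 57 ≡ 57 (mod 85).

6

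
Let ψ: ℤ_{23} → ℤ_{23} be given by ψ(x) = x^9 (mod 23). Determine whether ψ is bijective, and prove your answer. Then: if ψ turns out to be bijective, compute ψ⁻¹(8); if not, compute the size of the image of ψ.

Since 23 is prime, the nonzero elements of ℤ_{23} form a cyclic group of order 22.
As gcd(9, 22) = 1, raising to the 9th power is a bijection on this group: if x_1^9 ≡ x_2^9 then (x_1x_2^{−1})^9 = 1, and the only element of order dividing gcd(9, 22) = 1 is 1, so x_1 = x_2.
With ψ(0) = 0 this makes ψ injective on all of ℤ_{23}, hence bijective (finite equal-size domain and codomain). In particular ψ is bijective.
Since ψ is bijective, we find the preimage of 8. The inverse of x ↦ x^9 on (ℤ_{23})^× is x ↦ x^5, because 9·5 = 45 = 2·22 + 1 ≡ 1 (mod 22) and x^{22} = 1 for x ≠ 0 (Fermat). So ψ⁻¹(8) = 8^5 mod 23.
Repeated squaring mod 23: 8^1 ≡ 8, 8^2 ≡ 8² = 64 ≡ 18, 8^4 ≡ 18² = 324 ≡ 2. Since 5 = 4 + 1, 8^5 ≡ 2·8: 2·8 = 16. So 8^5 ≡ 16 (mod 23).
Hence ψ⁻¹(8) = 16.

16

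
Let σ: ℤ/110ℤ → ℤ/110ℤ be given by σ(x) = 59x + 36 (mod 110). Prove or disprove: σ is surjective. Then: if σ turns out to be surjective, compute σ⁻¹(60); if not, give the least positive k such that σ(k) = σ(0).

Since gcd(59, 110) = 1, 59 is invertible modulo 110. Euclid's algorithm: 110 = 1·59 + 51, 59 = 1·51 + 8, 51 = 6·8 + 3, 8 = 2·3 + 2, 3 = 1·2 + 1; back-substituting gives 1 = 69·59 − 37·110, so 59⁻¹ ≡ 69 (mod 110).
For any y ∈ ℤ/110ℤ, x = 69(y − 36) mod 110 satisfies σ(x) = 59·69(y − 36) + 36 ≡ y (since 59·69 ≡ 1 mod 110). So every y has a preimage.
Hence σ is surjective.
Since σ is surjective, we compute σ⁻¹(60): solve 59x + 36 ≡ 60 (mod 110), i.e. 59x ≡ 24 (mod 110).
Multiplying by 59⁻¹ = 69 gives x ≡ 69·24 = 1656 = 15·110 + 6 ≡ 6 (mod 110).
Check: σ(6) = 59·6 + 36 = 390 = 3·110 + 60 ≡ 60 (mod 110).

6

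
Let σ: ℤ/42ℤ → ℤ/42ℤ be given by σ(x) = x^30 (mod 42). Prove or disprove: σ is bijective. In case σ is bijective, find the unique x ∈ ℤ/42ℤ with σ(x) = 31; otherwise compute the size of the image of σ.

σ(2): Repeated squaring mod 42: 2^1 ≡ 2, 2^2 ≡ 2² = 4, 2^4 ≡ 4² = 16, 2^8 ≡ 16² = 256 ≡ 4, 2^16 ≡ 4² = 16. Since 30 = 16 + 8 + 4 + 2, 2^30 ≡ 16·4·16·4: 16·4 = 64 ≡ 22, then 22·16 = 352 ≡ 16, then 16·4 = 64 ≡ 22. So 2^30 ≡ 22 (mod 42).
σ(4): Repeated squaring mod 42: 4^1 ≡ 4, 4^2 ≡ 4² = 16, 4^4 ≡ 16² = 256 ≡ 4, 4^8 ≡ 4² = 16, 4^16 ≡ 16² = 256 ≡ 4. Since 30 = 16 + 8 + 4 + 2, 4^30 ≡ 4·16·4·16: 4·16 = 64 ≡ 22, then 22·4 = 88 ≡ 4, then 4·16 = 64 ≡ 22. So 4^30 ≡ 22 (mod 42).
So σ(2) = σ(4) = 22 while 2 ≠ 4, therefore σ is not injective, hence not bijective.
Since σ is not bijective, we determine |image(σ)|. Computing x^30 mod 42 for each x (by repeated squaring, reducing mod 42 at every step), the values σ(0), σ(1), …, σ(41) are: 0, 1, 22, 15, 22, 1, 36, 7, 22, 15, 22, 1, 36, 1, 28, 15, 22, 1, 36, 1, 22, 21, 22, 1, 36, 1, 22, 15, 28, 1, 36, 1, 22, 15, 22, 7, 36, 1, 22, 15, 22, 1.
The distinct values are {0, 1, 7, 15, 21, 22, 28, 36}; there are 8 of them.

8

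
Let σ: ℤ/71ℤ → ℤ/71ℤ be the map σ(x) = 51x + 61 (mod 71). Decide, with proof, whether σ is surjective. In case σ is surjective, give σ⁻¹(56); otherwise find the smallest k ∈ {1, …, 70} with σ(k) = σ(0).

Since gcd(51, 71) = 1, 51 is invertible modulo 71. Euclid's algorithm: 71 = 1·51 + 20, 51 = 2·20 + 11, 20 = 1·11 + 9, 11 = 1·9 + 2, 9 = 4·2 + 1; back-substituting gives 1 = 39·51 − 28·71, so 51⁻¹ ≡ 39 (mod 71).
Then y ↦ 39(y − 61) is a two-sided inverse to σ, so every y ∈ ℤ/71ℤ has a preimage.
Therefore σ is surjective.
Since σ is surjective, we compute σ⁻¹(56): solve 51x + 61 ≡ 56 (mod 71), i.e. 51x ≡ 66 (mod 71).
Multiplying by 51⁻¹ = 39 gives x ≡ 39·66 = 2574 = 36·71 + 18 ≡ 18 (mod 71).
Check: σ(18) = 51·18 + 61 = 979 = 13·71 + 56 ≡ 56 (mod 71).

18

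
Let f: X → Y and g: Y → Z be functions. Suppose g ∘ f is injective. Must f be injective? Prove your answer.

Suppose f(a) = f(b). Applying g: (g ∘ f)(a) = (g ∘ f)(b). Since g ∘ f is injective, a = b. Hence f is injective.

injective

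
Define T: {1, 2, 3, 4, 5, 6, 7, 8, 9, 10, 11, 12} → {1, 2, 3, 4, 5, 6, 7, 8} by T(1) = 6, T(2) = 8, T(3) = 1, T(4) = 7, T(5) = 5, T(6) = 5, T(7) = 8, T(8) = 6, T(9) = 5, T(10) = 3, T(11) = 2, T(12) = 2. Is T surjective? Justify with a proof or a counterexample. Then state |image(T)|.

No element maps to 4, so T is not surjective.
The image of T is {1, 2, 3, 5, 6, 7, 8}, which has 7 elements.

7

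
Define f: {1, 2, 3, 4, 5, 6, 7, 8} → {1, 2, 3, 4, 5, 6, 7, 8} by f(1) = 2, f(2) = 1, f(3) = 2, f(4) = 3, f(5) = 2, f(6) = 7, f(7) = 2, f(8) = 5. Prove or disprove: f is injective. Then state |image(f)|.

f(1) = 2 = f(3) with 1 ≠ 3, so f is not injective.
The image of f is {1, 2, 3, 5, 7}, which has 5 elements.

5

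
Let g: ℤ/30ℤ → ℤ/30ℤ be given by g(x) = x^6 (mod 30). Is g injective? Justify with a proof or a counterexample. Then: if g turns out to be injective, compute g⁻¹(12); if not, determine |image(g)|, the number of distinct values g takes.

12

g(2): Repeated squaring mod 30: 2^1 ≡ 2, 2^2 ≡ 2² = 4, 2^4 ≡ 4² = 16. Since 6 = 4 + 2, 2^6 ≡ 16·4: 16·4 = 64 ≡ 4. So 2^6 ≡ 4 (mod 30).
g(8): Repeated squaring mod 30: 8^1 ≡ 8, 8^2 ≡ 8² = 64 ≡ 4, 8^4 ≡ 4² = 16. Since 6 = 4 + 2, 8^6 ≡ 16·4: 16·4 = 64 ≡ 4. So 8^6 ≡ 4 (mod 30).
So g(2) = g(8) = 4 while 2 ≠ 8, hence g is not injective.
Since g is not injective, we determine |image(g)|. Computing x^6 mod 30 for each x (by repeated squaring, reducing mod 30 at every step), the values g(0), g(1), …, g(29) are: 0, 1, 4, 9, 16, 25, 6, 19, 4, 21, 10, 1, 24, 19, 16, 15, 16, 19, 24, 1, 10, 21, 4, 19, 6, 25, 16, 9, 4, 1.
The distinct values are {0, 1, 4, 6, 9, 10, 15, 16, 19, 21, 24, 25}; there are 12 of them.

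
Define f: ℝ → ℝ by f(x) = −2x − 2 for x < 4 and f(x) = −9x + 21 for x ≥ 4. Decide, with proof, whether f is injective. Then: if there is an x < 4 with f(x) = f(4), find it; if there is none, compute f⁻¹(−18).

Both pieces are strictly decreasing (slopes −2 and −9), so each is injective on its own interval.
The left piece maps (−∞, 4) onto (−10, ∞); the right piece maps [4, ∞) onto (−∞, −15].
These images are disjoint, so no value is attained by both pieces. Thus f is injective.
Because the two images are disjoint, no x < 4 has f(x) = f(4), so we compute f⁻¹(−18): −18 lies in (−∞, −15], so solve −9x + 21 = −18: x = (−18 − 21)/(−9) = 13/3.

13/3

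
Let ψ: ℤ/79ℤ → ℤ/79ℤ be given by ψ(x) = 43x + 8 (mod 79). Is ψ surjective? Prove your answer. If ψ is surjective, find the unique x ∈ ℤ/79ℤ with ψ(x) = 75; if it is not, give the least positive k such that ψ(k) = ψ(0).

Since gcd(43, 79) = 1, 43 is invertible modulo 79. Euclid's algorithm: 79 = 1·43 + 36, 43 = 1·36 + 7, 36 = 5·7 + 1; back-substituting gives 1 = 68·43 − 37·79, so 43⁻¹ ≡ 68 (mod 79).
For any y ∈ ℤ/79ℤ, x = 68(y − 8) mod 79 satisfies ψ(x) = 43·68(y − 8) + 8 ≡ y (since 43·68 ≡ 1 mod 79). So every y has a preimage.
Thus ψ is surjective.
Since ψ is surjective, we find ψ⁻¹(75): we need 43x ≡ 75 − 8 ≡ 67 (mod 79). Using 43⁻¹ = 68: x ≡ 68·67 = 4556 = 57·79 + 53, so x = 53.
Check: ψ(53) = 43·53 + 8 = 2287 = 28·79 + 75 ≡ 75 (mod 79).

53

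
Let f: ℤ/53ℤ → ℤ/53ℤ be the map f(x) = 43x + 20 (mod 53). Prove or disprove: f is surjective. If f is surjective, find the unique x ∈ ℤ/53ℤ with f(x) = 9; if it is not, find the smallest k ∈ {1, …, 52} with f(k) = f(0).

Recall: f is surjective if every y in the codomain equals f(x) for some x in the domain.
Since gcd(43, 53) = 1, 43 is invertible modulo 53. Euclid's algorithm: 53 = 1·43 + 10, 43 = 4·10 + 3, 10 = 3·3 + 1; back-substituting gives 1 = 37·43 − 30·53, so 43⁻¹ ≡ 37 (mod 53).
For any y ∈ ℤ/53ℤ, x = 37(y − 20) mod 53 satisfies f(x) = 43·37(y − 20) + 20 ≡ y (since 43·37 ≡ 1 mod 53). So every y has a preimage.
Therefore f is surjective.
Since f is surjective, we find f⁻¹(9): we need 43x ≡ 9 − 20 ≡ 42 (mod 53). Using 43⁻¹ = 37: x ≡ 37·42 = 1554 = 29·53 + 17, so x = 17.
Check: f(17) = 43·17 + 20 = 751 = 14·53 + 9 ≡ 9 (mod 53).

17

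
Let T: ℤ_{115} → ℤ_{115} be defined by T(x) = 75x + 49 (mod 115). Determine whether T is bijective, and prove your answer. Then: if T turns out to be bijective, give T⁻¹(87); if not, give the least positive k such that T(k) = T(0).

We have gcd(75, 115) = 5 > 1. Taking u = 0 and v = 23: T(0) = 49 and T(23) = 75·23 + 49 = 1774 ≡ 49 (mod 115).
So T(0) = T(23) while 0 ≠ 23, so T is not injective, hence not bijective.
Since T is not bijective, we find the least positive k with T(k) = T(0): this means 75k ≡ 0 (mod 115), i.e. 115 ∣ 75k. Since gcd(75, 115) = 5, dividing through by 5 this holds exactly when 23 ∣ 15k, and as gcd(15, 23) = 1, exactly when 23 ∣ k.
The smallest positive such k is 23.

23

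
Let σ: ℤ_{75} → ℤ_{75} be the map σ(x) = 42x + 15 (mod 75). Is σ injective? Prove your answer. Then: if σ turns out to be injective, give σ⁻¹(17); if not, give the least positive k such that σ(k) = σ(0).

We have gcd(42, 75) = 3 > 1. Taking u = 0 and v = 25: σ(0) = 15 and σ(25) = 42·25 + 15 = 1065 ≡ 15 (mod 75).
So σ(0) = σ(25) while 0 ≠ 25, thus σ is not injective.
Since σ is not injective, we find the least positive k with σ(k) = σ(0): this means 42k ≡ 0 (mod 75), i.e. 75 ∣ 42k. Since gcd(42, 75) = 3, dividing through by 3 this holds exactly when 25 ∣ 14k, and as gcd(14, 25) = 1, exactly when 25 ∣ k.
The smallest positive such k is 25.

25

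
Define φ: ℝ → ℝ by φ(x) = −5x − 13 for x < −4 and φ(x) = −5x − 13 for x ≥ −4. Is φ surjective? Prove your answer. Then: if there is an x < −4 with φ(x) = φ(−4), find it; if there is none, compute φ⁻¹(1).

Both pieces are strictly decreasing (slopes −5 and −5), so each is injective on its own interval.
The left piece maps (−∞, −4) onto (7, ∞); the right piece maps [−4, ∞) onto (−∞, 7].
These images together cover ℝ, so φ is surjective.
Because the two images are disjoint, no x < −4 has φ(x) = φ(−4), so we compute φ⁻¹(1): 1 lies in (−∞, 7], so solve −5x − 13 = 1: x = (1 + 13)/(−5) = −14/5.

-14/5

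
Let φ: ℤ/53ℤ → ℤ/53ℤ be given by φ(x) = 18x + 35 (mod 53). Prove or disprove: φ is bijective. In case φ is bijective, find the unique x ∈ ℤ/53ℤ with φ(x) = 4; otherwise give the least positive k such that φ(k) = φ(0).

13

Recall: φ is injective if φ(a) = φ(b) implies a = b.
If φ(a) = φ(b), then 18a ≡ 18b (mod 53). Because gcd(18, 53) = 1, we may cancel 18 to get a ≡ b (mod 53).
We now compute 18⁻¹ mod 53 explicitly. Euclid's algorithm: 53 = 2·18 + 17, 18 = 1·17 + 1; back-substituting gives 1 = 3·18 − 1·53, so 18⁻¹ ≡ 3 (mod 53).
Then y ↦ 3(y − 35) is a two-sided inverse to φ, so every y ∈ ℤ/53ℤ has a preimage.
Therefore φ is bijective.
Since φ is bijective, we find φ⁻¹(4): we need 18x ≡ 4 − 35 ≡ 22 (mod 53). Using 18⁻¹ = 3: x ≡ 3·22 = 66 = 1·53 + 13, so x = 13.
Check: φ(13) = 18·13 + 35 = 269 = 5·53 + 4 ≡ 4 (mod 53).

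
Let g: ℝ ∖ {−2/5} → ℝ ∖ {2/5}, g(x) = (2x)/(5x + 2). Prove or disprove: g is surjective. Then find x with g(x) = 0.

0

For any y ≠ 2/5, solving y(5x + 2) = 2x for x gives a well-defined x ≠ −2/5. So g is surjective.
Solving g(x) = 0: cross-multiplying gives 2x = 0(5x + 2), which rearranges to 2x = 0, so x = 0.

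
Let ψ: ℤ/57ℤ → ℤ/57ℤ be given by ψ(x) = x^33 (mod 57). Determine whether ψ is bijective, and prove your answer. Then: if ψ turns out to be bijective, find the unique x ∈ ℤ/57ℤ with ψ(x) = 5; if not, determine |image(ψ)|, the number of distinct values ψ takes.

ψ(1) = 1^33 = 1.
ψ(7): Repeated squaring mod 57: 7^1 ≡ 7, 7^2 ≡ 7² = 49, 7^4 ≡ 49² = 2401 ≡ 7, 7^8 ≡ 7² = 49, 7^16 ≡ 49² = 2401 ≡ 7, 7^32 ≡ 7² = 49. Since 33 = 32 + 1, 7^33 ≡ 49·7: 49·7 = 343 ≡ 1. So 7^33 ≡ 1 (mod 57).
So ψ(1) = ψ(7) = 1 while 1 ≠ 7, therefore ψ is not injective, hence not bijective.
Since ψ is not bijective, we determine |image(ψ)|. Computing x^33 mod 57 for each x (by repeated squaring, reducing mod 57 at every step), the values ψ(0), ψ(1), …, ψ(56) are: 0, 1, 50, 12, 49, 26, 30, 1, 56, 30, 46, 20, 18, 46, 50, 27, 7, 26, 18, 19, 20, 12, 31, 11, 45, 49, 20, 18, 49, 8, 39, 37, 8, 12, 46, 26, 45, 37, 38, 39, 31, 50, 30, 7, 11, 39, 37, 11, 27, 1, 56, 27, 31, 8, 45, 7, 56.
The distinct values are {0, 1, 7, 8, 11, 12, 18, 19, 20, 26, 27, 30, 31, 37, 38, 39, 45, 46, 49, 50, 56}; there are 21 of them.

21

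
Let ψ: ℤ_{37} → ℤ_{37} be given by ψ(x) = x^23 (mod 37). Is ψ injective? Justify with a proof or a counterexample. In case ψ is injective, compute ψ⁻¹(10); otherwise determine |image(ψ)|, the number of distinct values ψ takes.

Since 37 is prime, the nonzero elements of ℤ_{37} form a cyclic group of order 36.
As gcd(23, 36) = 1, raising to the 23rd power is a bijection on this group: if a^23 ≡ b^23 then (ab^{−1})^23 = 1, and the only element of order dividing gcd(23, 36) = 1 is 1, so a = b.
With ψ(0) = 0 this makes ψ injective on all of ℤ_{37}, hence bijective (finite equal-size domain and codomain). In particular ψ is injective.
Since ψ is injective, we find the preimage of 10. The inverse of x ↦ x^23 on (ℤ_{37})^× is x ↦ x^11, because 23·11 = 253 = 7·36 + 1 ≡ 1 (mod 36) and x^{36} = 1 for x ≠ 0 (Fermat). So ψ⁻¹(10) = 10^11 mod 37.
Repeated squaring mod 37: 10^1 ≡ 10, 10^2 ≡ 10² = 100 ≡ 26, 10^4 ≡ 26² = 676 ≡ 10, 10^8 ≡ 10² = 100 ≡ 26. Since 11 = 8 + 2 + 1, 10^11 ≡ 26·26·10: 26·26 = 676 ≡ 10, then 10·10 = 100 ≡ 26. So 10^11 ≡ 26 (mod 37).
Hence ψ⁻¹(10) = 26.

26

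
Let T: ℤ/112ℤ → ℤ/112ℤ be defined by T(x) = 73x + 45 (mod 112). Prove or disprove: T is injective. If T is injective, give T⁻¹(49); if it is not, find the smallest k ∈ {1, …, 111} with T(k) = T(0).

Recall: T is injective when T(s) = T(t) forces s = t.
If T(s) = T(t), then 73s ≡ 73t (mod 112). Because gcd(73, 112) = 1, we may cancel 73 to get s ≡ t (mod 112).
Thus T is injective.
We now compute 73⁻¹ mod 112 explicitly. Euclid's algorithm: 112 = 1·73 + 39, 73 = 1·39 + 34, 39 = 1·34 + 5, 34 = 6·5 + 4, 5 = 1·4 + 1; back-substituting gives 1 = 89·73 − 58·112, so 73⁻¹ ≡ 89 (mod 112).
Since T is injective, we find T⁻¹(49): we need 73x ≡ 49 − 45 ≡ 4 (mod 112). Using 73⁻¹ = 89: x ≡ 89·4 = 356 = 3·112 + 20, so x = 20.
Check: T(20) = 73·20 + 45 = 1505 = 13·112 + 49 ≡ 49 (mod 112).

20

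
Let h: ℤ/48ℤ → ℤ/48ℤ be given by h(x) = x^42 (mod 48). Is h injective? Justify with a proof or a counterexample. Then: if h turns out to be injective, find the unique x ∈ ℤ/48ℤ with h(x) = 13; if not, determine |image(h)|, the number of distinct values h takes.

6

h(2): Repeated squaring mod 48: 2^1 ≡ 2, 2^2 ≡ 2² = 4, 2^4 ≡ 4² = 16, 2^8 ≡ 16² = 256 ≡ 16, 2^16 ≡ 16² = 256 ≡ 16, 2^32 ≡ 16² = 256 ≡ 16. Since 42 = 32 + 8 + 2, 2^42 ≡ 16·16·4: 16·16 = 256 ≡ 16, then 16·4 = 64 ≡ 16. So 2^42 ≡ 16 (mod 48).
h(4): Repeated squaring mod 48: 4^1 ≡ 4, 4^2 ≡ 4² = 16, 4^4 ≡ 16² = 256 ≡ 16, 4^8 ≡ 16² = 256 ≡ 16, 4^16 ≡ 16² = 256 ≡ 16, 4^32 ≡ 16² = 256 ≡ 16. Since 42 = 32 + 8 + 2, 4^42 ≡ 16·16·16: 16·16 = 256 ≡ 16, then 16·16 = 256 ≡ 16. So 4^42 ≡ 16 (mod 48).
So h(2) = h(4) = 16 while 2 ≠ 4, hence h is not injective.
Since h is not injective, we determine |image(h)|. Computing x^42 mod 48 for each x (by repeated squaring, reducing mod 48 at every step), the values h(0), h(1), …, h(47) are: 0, 1, 16, 9, 16, 25, 0, 1, 16, 33, 16, 25, 0, 25, 16, 33, 16, 1, 0, 25, 16, 9, 16, 1, 0, 1, 16, 9, 16, 25, 0, 1, 16, 33, 16, 25, 0, 25, 16, 33, 16, 1, 0, 25, 16, 9, 16, 1.
The distinct values are {0, 1, 9, 16, 25, 33}; there are 6 of them.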